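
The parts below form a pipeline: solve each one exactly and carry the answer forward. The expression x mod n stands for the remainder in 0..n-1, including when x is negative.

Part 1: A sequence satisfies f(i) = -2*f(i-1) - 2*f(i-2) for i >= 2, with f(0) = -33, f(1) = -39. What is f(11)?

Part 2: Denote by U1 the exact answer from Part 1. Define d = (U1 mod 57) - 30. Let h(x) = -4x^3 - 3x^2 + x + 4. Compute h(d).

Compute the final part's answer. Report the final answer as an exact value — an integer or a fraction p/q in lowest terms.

76522

Part 1: f(2) = -2*(-39) - 2*(-33) = 144; iterating: f(2)=144, f(3)=-210, f(4)=132, f(5)=156, f(6)=-576, f(7)=840, f(8)=-528, f(9)=-624, f(10)=2304, f(11)=-3360; answer -3360
Part 2: U1 = -3360; d = -27; -4*(-27)^3 - 3*(-27)^2 + 1*(-27)^1 + 4 = (78732) + (-2187) + (-27) + (4) = 76522; answer 76522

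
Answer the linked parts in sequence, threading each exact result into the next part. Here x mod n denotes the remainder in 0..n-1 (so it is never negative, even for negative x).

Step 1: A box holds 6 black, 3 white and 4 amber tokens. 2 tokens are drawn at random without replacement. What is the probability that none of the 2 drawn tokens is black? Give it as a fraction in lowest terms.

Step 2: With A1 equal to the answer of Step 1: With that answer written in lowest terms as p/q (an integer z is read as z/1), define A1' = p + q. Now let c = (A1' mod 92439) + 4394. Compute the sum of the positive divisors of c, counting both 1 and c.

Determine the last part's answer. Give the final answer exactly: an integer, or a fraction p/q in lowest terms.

4680

Step 1: total draws C(13,2) = 78; favorable C(7,2) = 21; P = 7/26; answer 7/26
Step 2: A1 = 7/26; threaded value p + q = 33; c = 4427; 4427 = 19 * 233; sigma = (1 + 19) * (1 + 233) = 20 * 234 = 4680; answer 4680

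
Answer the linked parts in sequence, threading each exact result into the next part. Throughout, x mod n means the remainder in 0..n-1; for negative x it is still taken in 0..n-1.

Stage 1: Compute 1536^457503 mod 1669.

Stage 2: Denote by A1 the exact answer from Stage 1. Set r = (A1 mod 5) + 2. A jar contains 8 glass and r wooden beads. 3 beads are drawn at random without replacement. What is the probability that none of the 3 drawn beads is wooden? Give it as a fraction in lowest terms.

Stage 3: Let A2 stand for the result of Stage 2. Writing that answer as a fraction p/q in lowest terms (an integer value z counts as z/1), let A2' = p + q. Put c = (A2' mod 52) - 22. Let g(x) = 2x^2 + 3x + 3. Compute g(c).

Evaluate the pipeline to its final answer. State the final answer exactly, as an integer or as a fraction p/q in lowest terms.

Stage 1: squarings mod 1669: 1536^1=1536, 1536^2=999, 1536^4=1608, 1536^8=383, 1536^16=1486, 1536^32=109, 1536^64=198, 1536^128=817, 1536^256=1558, 1536^512=638, 1536^1024=1477, 1536^2048=146, 1536^4096=1288, 1536^8192=1627, 1536^16384=95, 1536^32768=680, 1536^65536=87, 1536^131072=893, 1536^262144=1336; 1536^457503 = 1536^1 * 1536^2 * 1536^4 * 1536^8 * 1536^16 * 1536^256 * 1536^512 * 1536^2048 * 1536^4096 * 1536^8192 * 1536^16384 * 1536^32768 * 1536^131072 * 1536^262144 = 1468 (mod 1669); answer 1468
Stage 2: A1 = 1468; r = 5; total draws C(13,3) = 286; favorable C(8,3) = 56; P = 28/143; answer 28/143
Stage 3: A2 = 28/143; threaded value p + q = 171; c = -7; 2*(-7)^2 + 3*(-7)^1 + 3 = (98) + (-21) + (3) = 80; answer 80

80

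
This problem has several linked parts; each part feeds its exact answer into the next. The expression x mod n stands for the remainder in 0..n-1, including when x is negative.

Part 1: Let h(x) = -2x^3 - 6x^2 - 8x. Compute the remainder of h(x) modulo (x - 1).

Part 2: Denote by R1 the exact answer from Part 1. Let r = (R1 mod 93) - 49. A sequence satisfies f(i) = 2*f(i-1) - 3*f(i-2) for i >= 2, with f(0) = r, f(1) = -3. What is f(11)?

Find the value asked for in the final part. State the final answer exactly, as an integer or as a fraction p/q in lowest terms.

Part 1: remainder = value at the root: -2*(1)^3 - 6*(1)^2 - 8*(1)^1 = (-2) + (-6) + (-8) = -16; answer -16
Part 2: R1 = -16; r = 28; f(2) = 2*(-3) - 3*(28) = -90; iterating: f(2)=-90, f(3)=-171, f(4)=-72, f(5)=369, f(6)=954, f(7)=801, f(8)=-1260, f(9)=-4923, f(10)=-6066, f(11)=2637; answer 2637

2637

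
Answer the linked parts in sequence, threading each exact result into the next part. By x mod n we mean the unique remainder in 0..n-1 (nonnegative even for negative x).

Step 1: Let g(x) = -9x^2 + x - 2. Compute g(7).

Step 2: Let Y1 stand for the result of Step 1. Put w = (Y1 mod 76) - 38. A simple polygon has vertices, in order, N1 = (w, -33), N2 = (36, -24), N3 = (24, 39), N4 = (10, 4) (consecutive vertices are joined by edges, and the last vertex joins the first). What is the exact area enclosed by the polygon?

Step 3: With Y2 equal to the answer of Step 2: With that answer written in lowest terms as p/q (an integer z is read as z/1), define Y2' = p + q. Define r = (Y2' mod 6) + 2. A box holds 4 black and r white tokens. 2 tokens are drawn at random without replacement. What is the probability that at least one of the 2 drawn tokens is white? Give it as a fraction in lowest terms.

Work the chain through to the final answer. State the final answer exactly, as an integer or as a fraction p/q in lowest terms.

Step 1: -9*(7)^2 + 1*(7)^1 - 2 = (-441) + (7) + (-2) = -436; answer -436
Step 2: Y1 = -436; w = -18; cross terms: (-18*-24 - 36*-33)=1620, (36*39 - 24*-24)=1980, (24*4 - 10*39)=-294, (10*-33 - -18*4)=-258; twice the area = |3048| = 3048; area = 1524; answer 1524
Step 3: Y2 = 1524; threaded value p + q = 1525; r = 3; total draws C(7,2) = 21; complement C(4,2) = 6; favorable 21 - 6 = 15; P = 5/7; answer 5/7

5/7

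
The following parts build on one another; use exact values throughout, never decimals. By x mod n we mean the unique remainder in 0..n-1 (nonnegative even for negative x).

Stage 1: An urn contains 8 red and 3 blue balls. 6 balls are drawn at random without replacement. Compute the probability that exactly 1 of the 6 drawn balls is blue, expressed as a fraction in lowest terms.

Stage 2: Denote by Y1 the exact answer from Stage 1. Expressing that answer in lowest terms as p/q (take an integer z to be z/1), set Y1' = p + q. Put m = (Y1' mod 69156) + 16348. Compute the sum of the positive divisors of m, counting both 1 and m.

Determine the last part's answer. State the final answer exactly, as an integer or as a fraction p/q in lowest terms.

16364

Stage 1: total draws C(11,6) = 462; favorable C(3,1)*C(8,5) = 168; P = 4/11; answer 4/11
Stage 2: Y1 = 4/11; threaded value p + q = 15; m = 16363; 16363 is prime, so its only divisors are 1 and 16363; sigma = 1 + 16363 = 16364; answer 16364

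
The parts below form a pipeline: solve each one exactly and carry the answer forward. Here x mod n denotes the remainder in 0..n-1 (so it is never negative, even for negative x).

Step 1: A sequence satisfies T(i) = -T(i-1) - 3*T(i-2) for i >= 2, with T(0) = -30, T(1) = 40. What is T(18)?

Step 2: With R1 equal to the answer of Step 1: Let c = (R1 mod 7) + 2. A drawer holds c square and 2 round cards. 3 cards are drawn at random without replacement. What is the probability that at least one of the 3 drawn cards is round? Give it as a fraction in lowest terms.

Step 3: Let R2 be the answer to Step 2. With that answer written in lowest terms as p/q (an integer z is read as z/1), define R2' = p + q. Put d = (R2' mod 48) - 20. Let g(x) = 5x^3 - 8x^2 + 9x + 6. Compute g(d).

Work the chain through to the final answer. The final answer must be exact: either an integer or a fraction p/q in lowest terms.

Step 1: T(2) = -1*(40) - 3*(-30) = 50; iterating: T(2)=50, T(3)=-170, T(4)=20, T(5)=490, T(6)=-550, T(7)=-920, T(8)=2570, T(9)=190, T(10)=-7900, T(11)=7330, T(12)=16370, T(13)=-38360, T(14)=-10750, T(15)=125830, T(16)=-93580, T(17)=-283910, T(18)=564650; answer 564650
Step 2: R1 = 564650; c = 4; total draws C(6,3) = 20; complement C(4,3) = 4; favorable 20 - 4 = 16; P = 4/5; answer 4/5
Step 3: R2 = 4/5; threaded value p + q = 9; d = -11; 5*(-11)^3 - 8*(-11)^2 + 9*(-11)^1 + 6 = (-6655) + (-968) + (-99) + (6) = -7716; answer -7716

-7716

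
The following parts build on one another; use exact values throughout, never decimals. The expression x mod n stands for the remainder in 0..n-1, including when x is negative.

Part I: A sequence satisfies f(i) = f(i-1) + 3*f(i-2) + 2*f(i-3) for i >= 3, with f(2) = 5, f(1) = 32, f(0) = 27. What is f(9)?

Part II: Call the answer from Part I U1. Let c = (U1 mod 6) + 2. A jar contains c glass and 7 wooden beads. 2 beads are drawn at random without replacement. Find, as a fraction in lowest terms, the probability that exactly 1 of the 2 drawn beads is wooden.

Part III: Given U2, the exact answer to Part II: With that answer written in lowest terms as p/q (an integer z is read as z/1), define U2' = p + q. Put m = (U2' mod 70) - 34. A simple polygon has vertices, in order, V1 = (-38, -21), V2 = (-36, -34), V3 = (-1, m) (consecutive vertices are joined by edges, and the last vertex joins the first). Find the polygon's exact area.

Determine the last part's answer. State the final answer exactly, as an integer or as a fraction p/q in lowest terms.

Part I: f(3) = 1*(5) + 3*(32) + 2*(27) = 155; iterating: f(3)=155, f(4)=234, f(5)=709, f(6)=1721, f(7)=4316, f(8)=10897, f(9)=27287; answer 27287
Part II: U1 = 27287; c = 7; total draws C(14,2) = 91; favorable C(7,1)*C(7,1) = 49; P = 7/13; answer 7/13
Part III: U2 = 7/13; threaded value p + q = 20; m = -14; cross terms: (-38*-34 - -36*-21)=536, (-36*-14 - -1*-34)=470, (-1*-21 - -38*-14)=-511; twice the area = |495| = 495; area = 495/2; answer 495/2

495/2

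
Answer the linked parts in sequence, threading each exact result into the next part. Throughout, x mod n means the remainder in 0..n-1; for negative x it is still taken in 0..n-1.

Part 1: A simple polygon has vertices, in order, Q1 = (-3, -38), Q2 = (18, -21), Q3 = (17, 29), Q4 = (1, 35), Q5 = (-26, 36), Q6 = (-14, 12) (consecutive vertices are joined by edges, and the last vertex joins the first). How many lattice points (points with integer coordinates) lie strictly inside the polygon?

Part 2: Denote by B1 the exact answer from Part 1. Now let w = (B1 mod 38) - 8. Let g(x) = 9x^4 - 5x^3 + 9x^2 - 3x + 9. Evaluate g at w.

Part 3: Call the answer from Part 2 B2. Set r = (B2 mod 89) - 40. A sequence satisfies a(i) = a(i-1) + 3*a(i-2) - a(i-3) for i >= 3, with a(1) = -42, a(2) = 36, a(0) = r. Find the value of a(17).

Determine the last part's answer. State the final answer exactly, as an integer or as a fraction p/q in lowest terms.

Part 1: cross terms: (-3*-21 - 18*-38)=747, (18*29 - 17*-21)=879, (17*35 - 1*29)=566, (1*36 - -26*35)=946, (-26*12 - -14*36)=192, (-14*-38 - -3*12)=568; twice the area = |3898| = 3898; area = 1949; boundary points = 1 + 1 + 2 + 1 + 12 + 1 = 18; strictly interior points = area - boundary/2 + 1 = 1941; answer 1941
Part 2: B1 = 1941; w = -5; 9*(-5)^4 - 5*(-5)^3 + 9*(-5)^2 - 3*(-5)^1 + 9 = (5625) + (625) + (225) + (15) + (9) = 6499; answer 6499
Part 3: B2 = 6499; r = -38; a(3) = 1*(36) + 3*(-42) - 1*(-38) = -52; iterating: a(3)=-52, a(4)=98, a(5)=-94, a(6)=252, a(7)=-128, a(8)=722, a(9)=86, a(10)=2380, a(11)=1916, a(12)=8970, a(13)=12338, a(14)=37332, a(15)=65376, a(16)=165034, a(17)=323830; answer 323830

323830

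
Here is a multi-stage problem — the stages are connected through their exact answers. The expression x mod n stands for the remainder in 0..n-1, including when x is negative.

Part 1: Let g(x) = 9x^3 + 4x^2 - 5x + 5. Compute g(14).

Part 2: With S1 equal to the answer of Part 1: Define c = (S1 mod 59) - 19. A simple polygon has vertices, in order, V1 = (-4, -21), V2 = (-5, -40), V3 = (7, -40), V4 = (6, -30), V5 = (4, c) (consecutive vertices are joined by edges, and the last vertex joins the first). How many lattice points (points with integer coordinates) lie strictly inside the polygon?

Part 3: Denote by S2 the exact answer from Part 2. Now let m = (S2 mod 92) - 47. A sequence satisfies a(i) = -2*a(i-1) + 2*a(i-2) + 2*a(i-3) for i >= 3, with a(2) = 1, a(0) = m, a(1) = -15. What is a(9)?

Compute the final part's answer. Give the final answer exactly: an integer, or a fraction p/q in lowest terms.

Part 1: 9*(14)^3 + 4*(14)^2 - 5*(14)^1 + 5 = (24696) + (784) + (-70) + (5) = 25415; answer 25415
Part 2: S1 = 25415; c = 26; cross terms: (-4*-40 - -5*-21)=55, (-5*-40 - 7*-40)=480, (7*-30 - 6*-40)=30, (6*26 - 4*-30)=276, (4*-21 - -4*26)=20; twice the area = |861| = 861; area = 861/2; boundary points = 1 + 12 + 1 + 2 + 1 = 17; strictly interior points = area - boundary/2 + 1 = 423; answer 423
Part 3: S2 = 423; m = 8; a(3) = -2*(1) + 2*(-15) + 2*(8) = -16; iterating: a(3)=-16, a(4)=4, a(5)=-38, a(6)=52, a(7)=-172, a(8)=372, a(9)=-984; answer -984

-984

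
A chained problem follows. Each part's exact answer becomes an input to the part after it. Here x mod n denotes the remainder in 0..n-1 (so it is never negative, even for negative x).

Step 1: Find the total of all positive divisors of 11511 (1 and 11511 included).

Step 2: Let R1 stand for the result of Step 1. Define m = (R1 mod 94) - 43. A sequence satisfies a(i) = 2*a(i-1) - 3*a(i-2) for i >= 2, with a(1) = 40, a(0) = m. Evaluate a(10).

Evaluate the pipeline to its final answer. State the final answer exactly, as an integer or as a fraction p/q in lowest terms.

8099

Step 1: 11511 = 3^2 * 1279; sigma = (1 + 3 + 9) * (1 + 1279) = 13 * 1280 = 16640; answer 16640
Step 2: R1 = 16640; m = -41; a(2) = 2*(40) - 3*(-41) = 203; iterating: a(2)=203, a(3)=286, a(4)=-37, a(5)=-932, a(6)=-1753, a(7)=-710, a(8)=3839, a(9)=9808, a(10)=8099; answer 8099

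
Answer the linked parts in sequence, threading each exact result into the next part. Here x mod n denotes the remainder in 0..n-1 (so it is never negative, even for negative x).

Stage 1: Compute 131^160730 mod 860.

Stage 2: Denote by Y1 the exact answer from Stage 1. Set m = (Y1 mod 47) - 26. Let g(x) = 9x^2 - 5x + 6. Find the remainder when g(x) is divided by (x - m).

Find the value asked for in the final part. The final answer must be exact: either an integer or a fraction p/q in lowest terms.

Stage 1: squarings mod 860: 131^1=131, 131^2=821, 131^4=661, 131^8=41, 131^16=821, 131^32=661, 131^64=41, 131^128=821, 131^256=661, 131^512=41, 131^1024=821, 131^2048=661, 131^4096=41, 131^8192=821, 131^16384=661, 131^32768=41, 131^65536=821, 131^131072=661; 131^160730 = 131^2 * 131^8 * 131^16 * 131^64 * 131^128 * 131^256 * 131^512 * 131^4096 * 131^8192 * 131^16384 * 131^131072 = 121 (mod 860); answer 121
Stage 2: Y1 = 121; m = 1; remainder = value at the root: 9*(1)^2 - 5*(1)^1 + 6 = (9) + (-5) + (6) = 10; answer 10

10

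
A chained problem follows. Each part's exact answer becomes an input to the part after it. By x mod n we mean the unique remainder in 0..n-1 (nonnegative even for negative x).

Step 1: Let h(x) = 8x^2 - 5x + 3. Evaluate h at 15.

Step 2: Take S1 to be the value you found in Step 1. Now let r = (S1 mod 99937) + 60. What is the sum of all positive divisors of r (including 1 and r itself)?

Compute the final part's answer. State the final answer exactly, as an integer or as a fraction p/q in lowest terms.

4200

Step 1: 8*(15)^2 - 5*(15)^1 + 3 = (1800) + (-75) + (3) = 1728; answer 1728
Step 2: S1 = 1728; r = 1788; 1788 = 2^2 * 3 * 149; sigma = (1 + 2 + 4) * (1 + 3) * (1 + 149) = 7 * 4 * 150 = 4200; answer 4200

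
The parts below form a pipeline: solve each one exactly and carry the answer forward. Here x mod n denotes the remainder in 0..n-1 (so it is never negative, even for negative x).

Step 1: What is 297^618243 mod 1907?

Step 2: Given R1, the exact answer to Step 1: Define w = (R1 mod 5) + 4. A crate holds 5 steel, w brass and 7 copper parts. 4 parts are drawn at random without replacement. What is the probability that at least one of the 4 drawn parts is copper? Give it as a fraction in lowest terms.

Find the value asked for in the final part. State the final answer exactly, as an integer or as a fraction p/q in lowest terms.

31/34

Step 1: squarings mod 1907: 297^1=297, 297^2=487, 297^4=701, 297^8=1302, 297^16=1788, 297^32=812, 297^64=1429, 297^128=1551, 297^256=874, 297^512=1076, 297^1024=227, 297^2048=40, 297^4096=1600, 297^8192=806, 297^16384=1256, 297^32768=447, 297^65536=1481, 297^131072=311, 297^262144=1371, 297^524288=1246; 297^618243 = 297^1 * 297^2 * 297^256 * 297^512 * 297^1024 * 297^2048 * 297^8192 * 297^16384 * 297^65536 * 297^524288 = 246 (mod 1907); answer 246
Step 2: R1 = 246; w = 5; total draws C(17,4) = 2380; complement C(10,4) = 210; favorable 2380 - 210 = 2170; P = 31/34; answer 31/34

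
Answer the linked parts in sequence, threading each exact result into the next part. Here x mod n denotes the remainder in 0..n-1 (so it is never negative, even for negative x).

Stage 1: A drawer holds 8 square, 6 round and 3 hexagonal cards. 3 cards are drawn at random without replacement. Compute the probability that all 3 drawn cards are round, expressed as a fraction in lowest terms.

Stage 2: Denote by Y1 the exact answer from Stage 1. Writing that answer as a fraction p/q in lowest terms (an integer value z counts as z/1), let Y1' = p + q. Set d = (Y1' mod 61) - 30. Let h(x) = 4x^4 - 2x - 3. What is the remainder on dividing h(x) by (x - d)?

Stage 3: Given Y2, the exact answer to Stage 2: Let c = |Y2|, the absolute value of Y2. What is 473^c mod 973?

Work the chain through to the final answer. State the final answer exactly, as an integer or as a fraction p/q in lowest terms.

Stage 1: total draws C(17,3) = 680; favorable C(6,3) = 20; P = 1/34; answer 1/34
Stage 2: Y1 = 1/34; threaded value p + q = 35; d = 5; remainder = value at the root: 4*(5)^4 - 2*(5)^1 - 3 = (2500) + (-10) + (-3) = 2487; answer 2487
Stage 3: Y2 = 2487; c = 2487; squarings mod 973: 473^1=473, 473^2=912, 473^4=802, 473^8=51, 473^16=655, 473^32=905, 473^64=732, 473^128=674, 473^256=858, 473^512=576, 473^1024=956, 473^2048=289; 473^2487 = 473^1 * 473^2 * 473^4 * 473^16 * 473^32 * 473^128 * 473^256 * 473^2048 = 337 (mod 973); answer 337

337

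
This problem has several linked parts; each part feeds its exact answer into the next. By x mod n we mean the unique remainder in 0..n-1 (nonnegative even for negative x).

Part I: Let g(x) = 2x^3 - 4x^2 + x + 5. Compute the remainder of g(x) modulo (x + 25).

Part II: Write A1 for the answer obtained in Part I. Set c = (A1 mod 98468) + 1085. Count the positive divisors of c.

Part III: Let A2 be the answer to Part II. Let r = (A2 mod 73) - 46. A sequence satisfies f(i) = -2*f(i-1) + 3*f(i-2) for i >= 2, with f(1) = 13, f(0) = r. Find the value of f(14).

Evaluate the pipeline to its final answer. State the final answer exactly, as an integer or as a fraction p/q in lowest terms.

-65765852

Part I: remainder = value at the root: 2*(-25)^3 - 4*(-25)^2 + 1*(-25)^1 + 5 = (-31250) + (-2500) + (-25) + (5) = -33770; answer -33770
Part II: A1 = -33770; c = 65783; 65783 = 157 * 419; number of divisors = (1+1) * (1+1) = 4; answer 4
Part III: A2 = 4; r = -42; f(2) = -2*(13) + 3*(-42) = -152; iterating: f(2)=-152, f(3)=343, f(4)=-1142, f(5)=3313, f(6)=-10052, f(7)=30043, f(8)=-90242, f(9)=270613, f(10)=-811952, f(11)=2435743, f(12)=-7307342, f(13)=21921913, f(14)=-65765852; answer -65765852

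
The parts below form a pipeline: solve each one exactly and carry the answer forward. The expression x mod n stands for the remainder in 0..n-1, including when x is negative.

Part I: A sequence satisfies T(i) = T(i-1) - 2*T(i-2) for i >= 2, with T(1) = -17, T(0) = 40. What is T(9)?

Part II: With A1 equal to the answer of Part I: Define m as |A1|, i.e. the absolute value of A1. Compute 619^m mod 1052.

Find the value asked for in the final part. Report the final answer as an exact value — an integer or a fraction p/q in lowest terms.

855

Part I: T(2) = 1*(-17) - 2*(40) = -97; iterating: T(2)=-97, T(3)=-63, T(4)=131, T(5)=257, T(6)=-5, T(7)=-519, T(8)=-509, T(9)=529; answer 529
Part II: A1 = 529; m = 529; squarings mod 1052: 619^1=619, 619^2=233, 619^4=637, 619^8=749, 619^16=285, 619^32=221, 619^64=449, 619^128=669, 619^256=461, 619^512=17; 619^529 = 619^1 * 619^16 * 619^512 = 855 (mod 1052); answer 855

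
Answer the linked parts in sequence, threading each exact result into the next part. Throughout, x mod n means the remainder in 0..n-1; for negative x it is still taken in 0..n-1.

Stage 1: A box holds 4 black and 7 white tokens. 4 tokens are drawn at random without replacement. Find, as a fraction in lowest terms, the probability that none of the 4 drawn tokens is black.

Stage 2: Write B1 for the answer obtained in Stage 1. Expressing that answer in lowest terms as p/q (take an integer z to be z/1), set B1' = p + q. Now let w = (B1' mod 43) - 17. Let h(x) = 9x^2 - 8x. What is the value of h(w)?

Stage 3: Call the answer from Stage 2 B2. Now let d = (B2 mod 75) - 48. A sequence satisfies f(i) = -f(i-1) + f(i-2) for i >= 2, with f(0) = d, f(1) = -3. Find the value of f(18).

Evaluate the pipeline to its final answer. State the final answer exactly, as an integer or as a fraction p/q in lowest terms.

38095

Stage 1: total draws C(11,4) = 330; favorable C(7,4) = 35; P = 7/66; answer 7/66
Stage 2: B1 = 7/66; threaded value p + q = 73; w = 13; 9*(13)^2 - 8*(13)^1 = (1521) + (-104) = 1417; answer 1417
Stage 3: B2 = 1417; d = 19; f(2) = -1*(-3) + 1*(19) = 22; iterating: f(2)=22, f(3)=-25, f(4)=47, f(5)=-72, f(6)=119, f(7)=-191, f(8)=310, f(9)=-501, f(10)=811, f(11)=-1312, f(12)=2123, f(13)=-3435, f(14)=5558, f(15)=-8993, f(16)=14551, f(17)=-23544, f(18)=38095; answer 38095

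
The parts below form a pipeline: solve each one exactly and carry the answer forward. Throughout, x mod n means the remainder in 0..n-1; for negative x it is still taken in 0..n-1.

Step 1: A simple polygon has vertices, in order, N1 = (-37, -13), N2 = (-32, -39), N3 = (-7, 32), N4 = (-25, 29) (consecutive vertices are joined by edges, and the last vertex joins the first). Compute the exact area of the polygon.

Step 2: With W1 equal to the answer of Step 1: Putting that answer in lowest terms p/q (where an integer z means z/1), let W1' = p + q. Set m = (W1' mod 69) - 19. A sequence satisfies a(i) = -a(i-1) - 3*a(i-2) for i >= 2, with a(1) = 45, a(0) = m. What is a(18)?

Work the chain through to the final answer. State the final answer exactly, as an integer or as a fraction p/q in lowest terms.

Step 1: cross terms: (-37*-39 - -32*-13)=1027, (-32*32 - -7*-39)=-1297, (-7*29 - -25*32)=597, (-25*-13 - -37*29)=1398; twice the area = |1725| = 1725; area = 1725/2; answer 1725/2
Step 2: W1 = 1725/2; threaded value p + q = 1727; m = -17; a(2) = -1*(45) - 3*(-17) = 6; iterating: a(2)=6, a(3)=-141, a(4)=123, a(5)=300, a(6)=-669, a(7)=-231, a(8)=2238, a(9)=-1545, a(10)=-5169, a(11)=9804, a(12)=5703, a(13)=-35115, a(14)=18006, a(15)=87339, a(16)=-141357, a(17)=-120660, a(18)=544731; answer 544731

544731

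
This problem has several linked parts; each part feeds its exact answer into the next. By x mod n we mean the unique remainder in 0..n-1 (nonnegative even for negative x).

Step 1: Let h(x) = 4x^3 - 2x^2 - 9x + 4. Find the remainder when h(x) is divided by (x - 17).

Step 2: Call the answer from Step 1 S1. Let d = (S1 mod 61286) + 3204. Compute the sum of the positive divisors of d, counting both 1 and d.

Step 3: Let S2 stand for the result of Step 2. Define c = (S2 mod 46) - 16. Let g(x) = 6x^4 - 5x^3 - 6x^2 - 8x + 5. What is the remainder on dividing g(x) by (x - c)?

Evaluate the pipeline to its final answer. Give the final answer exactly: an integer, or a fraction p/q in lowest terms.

132293

Step 1: remainder = value at the root: 4*(17)^3 - 2*(17)^2 - 9*(17)^1 + 4 = (19652) + (-578) + (-153) + (4) = 18925; answer 18925
Step 2: S1 = 18925; d = 22129; 22129 is prime, so its only divisors are 1 and 22129; sigma = 1 + 22129 = 22130; answer 22130
Step 3: S2 = 22130; c = -12; remainder = value at the root: 6*(-12)^4 - 5*(-12)^3 - 6*(-12)^2 - 8*(-12)^1 + 5 = (124416) + (8640) + (-864) + (96) + (5) = 132293; answer 132293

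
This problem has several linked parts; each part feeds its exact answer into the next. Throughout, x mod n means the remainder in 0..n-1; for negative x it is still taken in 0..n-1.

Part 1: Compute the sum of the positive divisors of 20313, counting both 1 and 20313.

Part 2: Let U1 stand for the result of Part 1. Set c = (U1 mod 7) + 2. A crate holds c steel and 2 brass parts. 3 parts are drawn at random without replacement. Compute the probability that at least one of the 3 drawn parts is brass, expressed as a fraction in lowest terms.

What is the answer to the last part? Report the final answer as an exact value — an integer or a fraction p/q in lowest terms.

5/7

Part 1: 20313 = 3^2 * 37 * 61; sigma = (1 + 3 + 9) * (1 + 37) * (1 + 61) = 13 * 38 * 62 = 30628; answer 30628
Part 2: U1 = 30628; c = 5; total draws C(7,3) = 35; complement C(5,3) = 10; favorable 35 - 10 = 25; P = 5/7; answer 5/7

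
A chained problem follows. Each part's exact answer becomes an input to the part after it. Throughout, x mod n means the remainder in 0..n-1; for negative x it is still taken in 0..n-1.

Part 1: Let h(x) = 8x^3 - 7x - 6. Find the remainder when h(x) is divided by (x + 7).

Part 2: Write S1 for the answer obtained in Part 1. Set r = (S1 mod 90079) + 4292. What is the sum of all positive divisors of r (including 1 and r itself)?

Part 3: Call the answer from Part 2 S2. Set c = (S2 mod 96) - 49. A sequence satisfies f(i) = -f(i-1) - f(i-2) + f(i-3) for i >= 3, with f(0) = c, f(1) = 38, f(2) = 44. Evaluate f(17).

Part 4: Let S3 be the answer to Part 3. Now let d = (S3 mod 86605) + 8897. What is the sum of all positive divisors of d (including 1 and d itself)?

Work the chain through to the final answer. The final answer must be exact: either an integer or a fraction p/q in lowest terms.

188160

Part 1: remainder = value at the root: 8*(-7)^3 - 7*(-7)^1 - 6 = (-2744) + (49) + (-6) = -2701; answer -2701
Part 2: S1 = -2701; r = 91670; 91670 = 2 * 5 * 89 * 103; sigma = (1 + 2) * (1 + 5) * (1 + 89) * (1 + 103) = 3 * 6 * 90 * 104 = 168480; answer 168480
Part 3: S2 = 168480; c = -49; f(3) = -1*(44) - 1*(38) + 1*(-49) = -131; iterating: f(3)=-131, f(4)=125, f(5)=50, f(6)=-306, f(7)=381, f(8)=-25, f(9)=-662, f(10)=1068, f(11)=-431, f(12)=-1299, f(13)=2798, f(14)=-1930, f(15)=-2167, f(16)=6895, f(17)=-6658; answer -6658
Part 4: S3 = -6658; d = 88844; 88844 = 2^2 * 7 * 19 * 167; sigma = (1 + 2 + 4) * (1 + 7) * (1 + 19) * (1 + 167) = 7 * 8 * 20 * 168 = 188160; answer 188160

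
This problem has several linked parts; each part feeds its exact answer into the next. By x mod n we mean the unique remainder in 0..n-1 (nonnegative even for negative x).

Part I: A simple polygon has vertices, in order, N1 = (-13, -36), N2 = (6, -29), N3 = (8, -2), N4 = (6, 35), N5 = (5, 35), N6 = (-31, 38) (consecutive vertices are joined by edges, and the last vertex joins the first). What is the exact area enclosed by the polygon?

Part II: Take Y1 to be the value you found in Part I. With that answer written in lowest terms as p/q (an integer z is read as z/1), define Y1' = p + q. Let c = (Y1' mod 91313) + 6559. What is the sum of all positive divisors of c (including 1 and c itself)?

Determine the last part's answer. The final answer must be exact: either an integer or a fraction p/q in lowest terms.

16320

Part I: cross terms: (-13*-29 - 6*-36)=593, (6*-2 - 8*-29)=220, (8*35 - 6*-2)=292, (6*35 - 5*35)=35, (5*38 - -31*35)=1275, (-31*-36 - -13*38)=1610; twice the area = |4025| = 4025; area = 4025/2; answer 4025/2
Part II: Y1 = 4025/2; threaded value p + q = 4027; c = 10586; 10586 = 2 * 67 * 79; sigma = (1 + 2) * (1 + 67) * (1 + 79) = 3 * 68 * 80 = 16320; answer 16320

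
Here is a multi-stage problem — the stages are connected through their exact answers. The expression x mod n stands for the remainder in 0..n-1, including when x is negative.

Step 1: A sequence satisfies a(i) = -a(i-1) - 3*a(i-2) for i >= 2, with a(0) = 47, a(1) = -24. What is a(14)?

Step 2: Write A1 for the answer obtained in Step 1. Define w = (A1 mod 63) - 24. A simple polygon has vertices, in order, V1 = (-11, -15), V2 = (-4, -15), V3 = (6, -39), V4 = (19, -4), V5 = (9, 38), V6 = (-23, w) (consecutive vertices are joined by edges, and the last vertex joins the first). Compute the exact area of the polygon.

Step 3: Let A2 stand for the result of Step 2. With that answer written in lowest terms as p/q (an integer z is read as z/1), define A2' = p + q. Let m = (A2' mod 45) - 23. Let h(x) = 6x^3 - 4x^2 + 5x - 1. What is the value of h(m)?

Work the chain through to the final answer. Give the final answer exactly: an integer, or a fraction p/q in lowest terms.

-57436

Step 1: a(2) = -1*(-24) - 3*(47) = -117; iterating: a(2)=-117, a(3)=189, a(4)=162, a(5)=-729, a(6)=243, a(7)=1944, a(8)=-2673, a(9)=-3159, a(10)=11178, a(11)=-1701, a(12)=-31833, a(13)=36936, a(14)=58563; answer 58563
Step 2: A1 = 58563; w = 12; cross terms: (-11*-15 - -4*-15)=105, (-4*-39 - 6*-15)=246, (6*-4 - 19*-39)=717, (19*38 - 9*-4)=758, (9*12 - -23*38)=982, (-23*-15 - -11*12)=477; twice the area = |3285| = 3285; area = 3285/2; answer 3285/2
Step 3: A2 = 3285/2; threaded value p + q = 3287; m = -21; 6*(-21)^3 - 4*(-21)^2 + 5*(-21)^1 - 1 = (-55566) + (-1764) + (-105) + (-1) = -57436; answer -57436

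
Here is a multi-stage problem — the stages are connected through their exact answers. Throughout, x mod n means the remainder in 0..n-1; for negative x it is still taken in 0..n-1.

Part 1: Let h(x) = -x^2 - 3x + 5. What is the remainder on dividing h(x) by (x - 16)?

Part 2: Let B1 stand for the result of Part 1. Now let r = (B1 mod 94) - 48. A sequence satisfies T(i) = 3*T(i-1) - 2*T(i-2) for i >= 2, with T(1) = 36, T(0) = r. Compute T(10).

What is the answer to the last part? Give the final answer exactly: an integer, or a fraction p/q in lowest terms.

7190

Part 1: remainder = value at the root: -1*(16)^2 - 3*(16)^1 + 5 = (-256) + (-48) + (5) = -299; answer -299
Part 2: B1 = -299; r = 29; T(2) = 3*(36) - 2*(29) = 50; iterating: T(2)=50, T(3)=78, T(4)=134, T(5)=246, T(6)=470, T(7)=918, T(8)=1814, T(9)=3606, T(10)=7190; answer 7190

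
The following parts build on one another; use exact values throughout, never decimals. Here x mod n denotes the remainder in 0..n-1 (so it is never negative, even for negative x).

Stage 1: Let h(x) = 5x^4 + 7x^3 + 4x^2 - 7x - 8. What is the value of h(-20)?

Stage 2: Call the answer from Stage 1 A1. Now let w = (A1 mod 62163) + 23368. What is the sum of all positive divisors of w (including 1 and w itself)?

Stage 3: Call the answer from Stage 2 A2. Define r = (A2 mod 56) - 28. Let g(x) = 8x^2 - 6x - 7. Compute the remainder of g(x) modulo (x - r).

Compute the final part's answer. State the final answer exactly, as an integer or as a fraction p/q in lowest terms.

Stage 1: 5*(-20)^4 + 7*(-20)^3 + 4*(-20)^2 - 7*(-20)^1 - 8 = (800000) + (-56000) + (1600) + (140) + (-8) = 745732; answer 745732
Stage 2: A1 = 745732; w = 85307; 85307 = 23 * 3709; sigma = (1 + 23) * (1 + 3709) = 24 * 3710 = 89040; answer 89040
Stage 3: A2 = 89040; r = -28; remainder = value at the root: 8*(-28)^2 - 6*(-28)^1 - 7 = (6272) + (168) + (-7) = 6433; answer 6433

6433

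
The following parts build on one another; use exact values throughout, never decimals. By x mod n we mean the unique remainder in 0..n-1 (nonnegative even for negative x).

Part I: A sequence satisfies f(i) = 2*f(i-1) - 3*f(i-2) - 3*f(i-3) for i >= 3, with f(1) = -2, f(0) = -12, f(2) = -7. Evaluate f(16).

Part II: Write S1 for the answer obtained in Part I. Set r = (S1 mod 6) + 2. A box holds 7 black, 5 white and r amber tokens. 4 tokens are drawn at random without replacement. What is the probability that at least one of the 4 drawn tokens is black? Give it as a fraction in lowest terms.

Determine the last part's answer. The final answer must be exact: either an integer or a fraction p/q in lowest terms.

1127/1292

Part I: f(3) = 2*(-7) - 3*(-2) - 3*(-12) = 28; iterating: f(3)=28, f(4)=83, f(5)=103, f(6)=-127, f(7)=-812, f(8)=-1552, f(9)=-287, f(10)=6518, f(11)=18553, f(12)=18413, f(13)=-38387, f(14)=-187672, f(15)=-315422, f(16)=47333; answer 47333
Part II: S1 = 47333; r = 7; total draws C(19,4) = 3876; complement C(12,4) = 495; favorable 3876 - 495 = 3381; P = 1127/1292; answer 1127/1292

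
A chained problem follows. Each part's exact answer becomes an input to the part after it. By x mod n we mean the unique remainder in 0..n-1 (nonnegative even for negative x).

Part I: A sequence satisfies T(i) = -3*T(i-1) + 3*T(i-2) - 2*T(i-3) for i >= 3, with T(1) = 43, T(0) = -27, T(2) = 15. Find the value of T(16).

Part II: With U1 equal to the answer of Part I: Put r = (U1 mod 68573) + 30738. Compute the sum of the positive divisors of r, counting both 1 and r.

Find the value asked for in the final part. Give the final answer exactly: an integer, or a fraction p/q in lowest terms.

Part I: T(3) = -3*(15) + 3*(43) - 2*(-27) = 138; iterating: T(3)=138, T(4)=-455, T(5)=1749, T(6)=-6888, T(7)=26821, T(8)=-104625, T(9)=408114, T(10)=-1591859, T(11)=6209169, T(12)=-24219312, T(13)=94469161, T(14)=-368483757, T(15)=1437297378, T(16)=-5606281727; answer -5606281727
Part II: U1 = -5606281727; r = 71772; 71772 = 2^2 * 3 * 5981; sigma = (1 + 2 + 4) * (1 + 3) * (1 + 5981) = 7 * 4 * 5982 = 167496; answer 167496

167496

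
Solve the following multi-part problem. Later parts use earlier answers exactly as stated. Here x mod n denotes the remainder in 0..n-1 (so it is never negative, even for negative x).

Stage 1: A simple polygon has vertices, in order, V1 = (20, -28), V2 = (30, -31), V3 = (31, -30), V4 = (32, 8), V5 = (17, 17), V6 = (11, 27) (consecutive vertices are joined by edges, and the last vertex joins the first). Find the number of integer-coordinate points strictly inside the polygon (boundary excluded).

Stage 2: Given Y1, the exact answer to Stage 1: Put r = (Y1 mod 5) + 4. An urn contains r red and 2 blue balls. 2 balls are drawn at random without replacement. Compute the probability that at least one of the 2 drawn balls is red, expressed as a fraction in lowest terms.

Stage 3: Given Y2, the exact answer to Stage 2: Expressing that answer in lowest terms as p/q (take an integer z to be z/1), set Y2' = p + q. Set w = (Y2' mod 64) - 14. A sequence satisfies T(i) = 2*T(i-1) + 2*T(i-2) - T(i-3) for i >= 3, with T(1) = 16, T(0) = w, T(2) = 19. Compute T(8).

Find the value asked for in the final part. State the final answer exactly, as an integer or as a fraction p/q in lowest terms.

Stage 1: cross terms: (20*-31 - 30*-28)=220, (30*-30 - 31*-31)=61, (31*8 - 32*-30)=1208, (32*17 - 17*8)=408, (17*27 - 11*17)=272, (11*-28 - 20*27)=-848; twice the area = |1321| = 1321; area = 1321/2; boundary points = 1 + 1 + 1 + 3 + 2 + 1 = 9; strictly interior points = area - boundary/2 + 1 = 657; answer 657
Stage 2: Y1 = 657; r = 6; total draws C(8,2) = 28; complement C(2,2) = 1; favorable 28 - 1 = 27; P = 27/28; answer 27/28
Stage 3: Y2 = 27/28; threaded value p + q = 55; w = 41; T(3) = 2*(19) + 2*(16) - 1*(41) = 29; iterating: T(3)=29, T(4)=80, T(5)=199, T(6)=529, T(7)=1376, T(8)=3611; answer 3611

3611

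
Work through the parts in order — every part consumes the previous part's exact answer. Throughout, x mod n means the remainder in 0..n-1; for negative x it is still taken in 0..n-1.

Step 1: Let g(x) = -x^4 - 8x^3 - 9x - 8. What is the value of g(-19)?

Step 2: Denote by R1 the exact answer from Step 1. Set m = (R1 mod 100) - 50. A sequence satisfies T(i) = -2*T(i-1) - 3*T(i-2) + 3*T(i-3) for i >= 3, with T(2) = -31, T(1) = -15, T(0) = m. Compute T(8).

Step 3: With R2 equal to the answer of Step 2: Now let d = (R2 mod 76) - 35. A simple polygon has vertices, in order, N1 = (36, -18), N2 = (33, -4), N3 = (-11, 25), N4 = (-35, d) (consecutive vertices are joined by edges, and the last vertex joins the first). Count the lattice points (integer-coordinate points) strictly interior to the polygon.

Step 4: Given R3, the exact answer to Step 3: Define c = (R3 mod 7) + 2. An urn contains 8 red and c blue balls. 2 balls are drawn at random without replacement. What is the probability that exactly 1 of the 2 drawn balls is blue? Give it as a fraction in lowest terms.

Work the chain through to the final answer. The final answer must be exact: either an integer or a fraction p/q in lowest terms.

24/55

Step 1: -1*(-19)^4 - 8*(-19)^3 - 9*(-19)^1 - 8 = (-130321) + (54872) + (171) + (-8) = -75286; answer -75286
Step 2: R1 = -75286; m = -36; T(3) = -2*(-31) - 3*(-15) + 3*(-36) = -1; iterating: T(3)=-1, T(4)=50, T(5)=-190, T(6)=227, T(7)=266, T(8)=-1783; answer -1783
Step 3: R2 = -1783; d = 6; cross terms: (36*-4 - 33*-18)=450, (33*25 - -11*-4)=781, (-11*6 - -35*25)=809, (-35*-18 - 36*6)=414; twice the area = |2454| = 2454; area = 1227; boundary points = 1 + 1 + 1 + 1 = 4; strictly interior points = area - boundary/2 + 1 = 1226; answer 1226
Step 4: R3 = 1226; c = 3; total draws C(11,2) = 55; favorable C(3,1)*C(8,1) = 24; P = 24/55; answer 24/55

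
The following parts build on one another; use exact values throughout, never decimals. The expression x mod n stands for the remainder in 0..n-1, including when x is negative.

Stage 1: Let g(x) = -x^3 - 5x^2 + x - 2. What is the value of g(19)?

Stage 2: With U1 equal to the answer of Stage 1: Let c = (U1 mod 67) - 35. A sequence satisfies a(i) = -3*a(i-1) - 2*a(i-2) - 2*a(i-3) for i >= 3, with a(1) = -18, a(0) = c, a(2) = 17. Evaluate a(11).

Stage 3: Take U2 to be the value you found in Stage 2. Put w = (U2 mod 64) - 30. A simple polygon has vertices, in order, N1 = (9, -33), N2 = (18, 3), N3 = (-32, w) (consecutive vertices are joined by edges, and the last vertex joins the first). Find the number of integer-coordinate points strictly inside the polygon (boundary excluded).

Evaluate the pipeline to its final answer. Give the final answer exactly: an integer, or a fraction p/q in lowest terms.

Stage 1: -1*(19)^3 - 5*(19)^2 + 1*(19)^1 - 2 = (-6859) + (-1805) + (19) + (-2) = -8647; answer -8647
Stage 2: U1 = -8647; c = 28; a(3) = -3*(17) - 2*(-18) - 2*(28) = -71; iterating: a(3)=-71, a(4)=215, a(5)=-537, a(6)=1323, a(7)=-3325, a(8)=8403, a(9)=-21205, a(10)=53459, a(11)=-134773; answer -134773
Stage 3: U2 = -134773; w = -19; cross terms: (9*3 - 18*-33)=621, (18*-19 - -32*3)=-246, (-32*-33 - 9*-19)=1227; twice the area = |1602| = 1602; area = 801; boundary points = 9 + 2 + 1 = 12; strictly interior points = area - boundary/2 + 1 = 796; answer 796

796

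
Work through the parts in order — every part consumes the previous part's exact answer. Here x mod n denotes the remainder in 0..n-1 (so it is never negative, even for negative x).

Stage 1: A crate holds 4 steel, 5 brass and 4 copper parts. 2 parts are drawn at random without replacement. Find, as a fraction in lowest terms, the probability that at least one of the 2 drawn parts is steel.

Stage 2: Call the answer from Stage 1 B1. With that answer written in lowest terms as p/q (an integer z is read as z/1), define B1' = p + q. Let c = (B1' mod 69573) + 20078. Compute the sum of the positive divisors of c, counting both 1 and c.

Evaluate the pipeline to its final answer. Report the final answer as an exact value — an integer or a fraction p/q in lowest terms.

Stage 1: total draws C(13,2) = 78; complement C(9,2) = 36; favorable 78 - 36 = 42; P = 7/13; answer 7/13
Stage 2: B1 = 7/13; threaded value p + q = 20; c = 20098; 20098 = 2 * 13 * 773; sigma = (1 + 2) * (1 + 13) * (1 + 773) = 3 * 14 * 774 = 32508; answer 32508

32508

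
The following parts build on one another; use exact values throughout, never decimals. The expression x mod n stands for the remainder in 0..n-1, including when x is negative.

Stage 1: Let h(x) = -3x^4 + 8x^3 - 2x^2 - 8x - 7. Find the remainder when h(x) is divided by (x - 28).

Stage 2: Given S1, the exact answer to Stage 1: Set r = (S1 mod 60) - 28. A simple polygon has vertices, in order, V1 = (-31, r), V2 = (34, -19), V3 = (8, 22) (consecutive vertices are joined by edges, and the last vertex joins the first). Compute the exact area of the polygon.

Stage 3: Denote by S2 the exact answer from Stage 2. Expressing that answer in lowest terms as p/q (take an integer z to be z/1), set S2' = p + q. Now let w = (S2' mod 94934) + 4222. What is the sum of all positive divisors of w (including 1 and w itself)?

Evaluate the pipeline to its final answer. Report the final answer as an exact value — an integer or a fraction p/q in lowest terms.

6973

Stage 1: remainder = value at the root: -3*(28)^4 + 8*(28)^3 - 2*(28)^2 - 8*(28)^1 - 7 = (-1843968) + (175616) + (-1568) + (-224) + (-7) = -1670151; answer -1670151
Stage 2: S1 = -1670151; r = -19; cross terms: (-31*-19 - 34*-19)=1235, (34*22 - 8*-19)=900, (8*-19 - -31*22)=530; twice the area = |2665| = 2665; area = 2665/2; answer 2665/2
Stage 3: S2 = 2665/2; threaded value p + q = 2667; w = 6889; 6889 = 83^2; sigma = (1 + 83 + 6889) = 6973; answer 6973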